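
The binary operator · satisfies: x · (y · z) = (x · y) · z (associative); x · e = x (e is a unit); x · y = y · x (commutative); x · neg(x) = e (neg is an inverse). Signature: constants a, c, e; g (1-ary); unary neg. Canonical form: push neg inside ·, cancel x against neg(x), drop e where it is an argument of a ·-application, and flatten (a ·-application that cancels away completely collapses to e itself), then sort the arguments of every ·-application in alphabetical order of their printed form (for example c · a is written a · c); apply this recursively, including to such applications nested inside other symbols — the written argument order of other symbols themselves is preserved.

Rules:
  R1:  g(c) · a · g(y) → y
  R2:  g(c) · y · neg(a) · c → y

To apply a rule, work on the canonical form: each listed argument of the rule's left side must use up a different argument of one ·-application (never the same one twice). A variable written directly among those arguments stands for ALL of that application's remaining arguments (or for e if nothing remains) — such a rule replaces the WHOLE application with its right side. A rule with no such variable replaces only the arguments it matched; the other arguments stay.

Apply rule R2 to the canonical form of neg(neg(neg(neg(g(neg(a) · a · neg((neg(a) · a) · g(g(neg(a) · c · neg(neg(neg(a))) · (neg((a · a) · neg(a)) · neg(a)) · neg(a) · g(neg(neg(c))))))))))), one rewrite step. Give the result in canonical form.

Answer: g(neg(g(g(neg(a) · neg(a) · neg(a) · neg(a)))))

Derivation:
Canonical form:  g(neg(g(g(c · g(c) · neg(a) · neg(a) · neg(a) · neg(a) · neg(a)))))
Match R2:  consume c, g(c), neg(a);  y := neg(a) · neg(a) · neg(a) · neg(a)
The extension variable absorbs all remaining arguments, so the whole application is rewritten.
New term:  g(neg(g(g(neg(a) · neg(a) · neg(a) · neg(a)))))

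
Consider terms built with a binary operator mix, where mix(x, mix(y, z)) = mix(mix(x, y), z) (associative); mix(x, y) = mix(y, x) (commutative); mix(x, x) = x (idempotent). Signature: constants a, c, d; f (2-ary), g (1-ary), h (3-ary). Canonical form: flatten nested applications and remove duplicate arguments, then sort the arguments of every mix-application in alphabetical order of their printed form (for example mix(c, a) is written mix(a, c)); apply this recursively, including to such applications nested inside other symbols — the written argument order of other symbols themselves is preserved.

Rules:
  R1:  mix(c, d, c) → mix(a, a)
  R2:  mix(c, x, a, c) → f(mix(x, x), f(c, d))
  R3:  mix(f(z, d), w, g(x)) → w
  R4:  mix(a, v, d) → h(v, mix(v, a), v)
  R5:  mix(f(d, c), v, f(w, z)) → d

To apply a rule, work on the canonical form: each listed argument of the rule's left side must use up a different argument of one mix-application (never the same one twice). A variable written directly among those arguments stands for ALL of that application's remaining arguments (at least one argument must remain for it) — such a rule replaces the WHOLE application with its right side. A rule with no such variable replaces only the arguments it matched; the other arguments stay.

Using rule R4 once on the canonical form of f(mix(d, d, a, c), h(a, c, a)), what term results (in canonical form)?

Canonical form:  f(mix(a, c, d), h(a, c, a))
Apply R4:  consuming a, d;  v := c
The variable takes the whole remainder — replace the entire application.
Result:  f(h(c, mix(a, c), c), h(a, c, a))

Answer: f(h(c, mix(a, c), c), h(a, c, a))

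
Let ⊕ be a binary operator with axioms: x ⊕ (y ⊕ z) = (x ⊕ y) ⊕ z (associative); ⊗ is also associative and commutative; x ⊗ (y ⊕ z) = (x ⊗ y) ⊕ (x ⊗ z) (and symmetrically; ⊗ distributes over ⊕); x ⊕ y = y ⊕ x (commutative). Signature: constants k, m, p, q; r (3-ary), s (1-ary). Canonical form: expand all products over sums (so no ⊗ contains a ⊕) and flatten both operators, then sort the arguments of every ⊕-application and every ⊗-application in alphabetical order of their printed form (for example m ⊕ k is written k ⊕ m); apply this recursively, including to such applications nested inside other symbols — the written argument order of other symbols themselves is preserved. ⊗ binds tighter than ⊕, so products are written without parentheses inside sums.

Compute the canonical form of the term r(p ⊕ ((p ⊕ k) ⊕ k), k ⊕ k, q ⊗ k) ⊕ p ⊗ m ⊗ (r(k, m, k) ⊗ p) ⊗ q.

Answer: m ⊗ p ⊗ p ⊗ q ⊗ r(k, m, k) ⊕ r(k ⊕ k ⊕ p ⊕ p, k ⊕ k, k ⊗ q)

Derivation:
Merge nested applications:  r(k ⊕ k ⊕ p ⊕ p, k ⊕ k, k ⊗ q) ⊕ m ⊗ p ⊗ p ⊗ q ⊗ r(k, m, k)
Sort arguments:  m ⊗ p ⊗ p ⊗ q ⊗ r(k, m, k) ⊕ r(k ⊕ k ⊕ p ⊕ p, k ⊕ k, k ⊗ q)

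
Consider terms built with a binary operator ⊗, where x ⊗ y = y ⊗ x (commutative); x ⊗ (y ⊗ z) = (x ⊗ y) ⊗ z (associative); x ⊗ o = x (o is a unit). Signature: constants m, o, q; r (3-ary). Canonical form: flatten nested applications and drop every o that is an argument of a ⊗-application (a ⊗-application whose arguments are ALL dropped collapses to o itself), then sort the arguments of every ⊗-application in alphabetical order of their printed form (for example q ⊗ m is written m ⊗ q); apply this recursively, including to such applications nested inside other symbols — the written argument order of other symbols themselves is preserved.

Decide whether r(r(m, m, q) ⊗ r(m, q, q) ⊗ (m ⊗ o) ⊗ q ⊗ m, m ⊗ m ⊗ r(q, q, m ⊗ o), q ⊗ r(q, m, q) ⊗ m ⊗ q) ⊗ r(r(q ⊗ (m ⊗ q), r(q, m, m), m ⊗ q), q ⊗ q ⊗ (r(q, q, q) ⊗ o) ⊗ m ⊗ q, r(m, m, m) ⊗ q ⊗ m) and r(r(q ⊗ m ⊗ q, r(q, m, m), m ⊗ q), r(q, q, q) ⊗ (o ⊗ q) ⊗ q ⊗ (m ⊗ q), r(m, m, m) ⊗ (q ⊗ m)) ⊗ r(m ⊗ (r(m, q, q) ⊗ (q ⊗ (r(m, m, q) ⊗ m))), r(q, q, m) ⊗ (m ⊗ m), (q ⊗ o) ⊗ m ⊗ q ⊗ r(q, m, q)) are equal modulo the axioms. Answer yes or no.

Left:  r(r(m, m, q) ⊗ r(m, q, q) ⊗ (m ⊗ o) ⊗ q ⊗ m, m ⊗ m ⊗ r(q, q, m ⊗ o), q ⊗ r(q, m, q) ⊗ m ⊗ q) ⊗ r(r(q ⊗ (m ⊗ q), r(q, m, m), m ⊗ q), q ⊗ q ⊗ (r(q, q, q) ⊗ o) ⊗ m ⊗ q, r(m, m, m) ⊗ q ⊗ m)
  Simplify inside:  r(r(m, m, q) ⊗ r(m, q, q) ⊗ (m ⊗ o) ⊗ q ⊗ m, m ⊗ m ⊗ r(q, q, m ⊗ o), q ⊗ r(q, m, q) ⊗ m ⊗ q)  →  r(m ⊗ m ⊗ q ⊗ r(m, m, q) ⊗ r(m, q, q), m ⊗ m ⊗ r(q, q, m), m ⊗ q ⊗ q ⊗ r(q, m, q))
  Canonicalize subterm:  r(r(q ⊗ (m ⊗ q), r(q, m, m), m ⊗ q), q ⊗ q ⊗ (r(q, q, q) ⊗ o) ⊗ m ⊗ q, r(m, m, m) ⊗ q ⊗ m)  →  r(r(m ⊗ q ⊗ q, r(q, m, m), m ⊗ q), m ⊗ q ⊗ q ⊗ q ⊗ r(q, q, q), m ⊗ q ⊗ r(m, m, m))
  Sort arguments:  r(m ⊗ m ⊗ q ⊗ r(m, m, q) ⊗ r(m, q, q), m ⊗ m ⊗ r(q, q, m), m ⊗ q ⊗ q ⊗ r(q, m, q)) ⊗ r(r(m ⊗ q ⊗ q, r(q, m, m), m ⊗ q), m ⊗ q ⊗ q ⊗ q ⊗ r(q, q, q), m ⊗ q ⊗ r(m, m, m))
Right:  r(r(q ⊗ m ⊗ q, r(q, m, m), m ⊗ q), r(q, q, q) ⊗ (o ⊗ q) ⊗ q ⊗ (m ⊗ q), r(m, m, m) ⊗ (q ⊗ m)) ⊗ r(m ⊗ (r(m, q, q) ⊗ (q ⊗ (r(m, m, q) ⊗ m))), r(q, q, m) ⊗ (m ⊗ m), (q ⊗ o) ⊗ m ⊗ q ⊗ r(q, m, q))
  Simplify inside:  r(r(q ⊗ m ⊗ q, r(q, m, m), m ⊗ q), r(q, q, q) ⊗ (o ⊗ q) ⊗ q ⊗ (m ⊗ q), r(m, m, m) ⊗ (q ⊗ m))  →  r(r(m ⊗ q ⊗ q, r(q, m, m), m ⊗ q), m ⊗ q ⊗ q ⊗ q ⊗ r(q, q, q), m ⊗ q ⊗ r(m, m, m))
  Simplify inside:  r(m ⊗ (r(m, q, q) ⊗ (q ⊗ (r(m, m, q) ⊗ m))), r(q, q, m) ⊗ (m ⊗ m), (q ⊗ o) ⊗ m ⊗ q ⊗ r(q, m, q))  →  r(m ⊗ m ⊗ q ⊗ r(m, m, q) ⊗ r(m, q, q), m ⊗ m ⊗ r(q, q, m), m ⊗ q ⊗ q ⊗ r(q, m, q))
  Order the arguments:  r(m ⊗ m ⊗ q ⊗ r(m, m, q) ⊗ r(m, q, q), m ⊗ m ⊗ r(q, q, m), m ⊗ q ⊗ q ⊗ r(q, m, q)) ⊗ r(r(m ⊗ q ⊗ q, r(q, m, m), m ⊗ q), m ⊗ q ⊗ q ⊗ q ⊗ r(q, q, q), m ⊗ q ⊗ r(m, m, m))

Answer: yes — both canonical forms are r(m ⊗ m ⊗ q ⊗ r(m, m, q) ⊗ r(m, q, q), m ⊗ m ⊗ r(q, q, m), m ⊗ q ⊗ q ⊗ r(q, m, q)) ⊗ r(r(m ⊗ q ⊗ q, r(q, m, m), m ⊗ q), m ⊗ q ⊗ q ⊗ q ⊗ r(q, q, q), m ⊗ q ⊗ r(m, m, m))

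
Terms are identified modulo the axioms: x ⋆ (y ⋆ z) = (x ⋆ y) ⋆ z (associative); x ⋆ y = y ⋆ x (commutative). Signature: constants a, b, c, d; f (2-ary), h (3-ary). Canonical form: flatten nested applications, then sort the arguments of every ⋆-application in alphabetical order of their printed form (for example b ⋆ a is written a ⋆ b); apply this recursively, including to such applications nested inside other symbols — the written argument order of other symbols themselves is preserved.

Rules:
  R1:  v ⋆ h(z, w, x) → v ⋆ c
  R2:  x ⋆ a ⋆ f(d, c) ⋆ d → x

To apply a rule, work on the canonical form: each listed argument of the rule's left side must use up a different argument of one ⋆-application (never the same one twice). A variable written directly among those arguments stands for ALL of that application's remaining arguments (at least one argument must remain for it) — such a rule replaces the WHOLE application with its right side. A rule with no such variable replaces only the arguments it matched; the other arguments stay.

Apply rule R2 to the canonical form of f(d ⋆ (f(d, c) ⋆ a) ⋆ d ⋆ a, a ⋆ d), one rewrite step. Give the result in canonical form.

Canonical form:  f(a ⋆ a ⋆ d ⋆ d ⋆ f(d, c), a ⋆ d)
Match R2:  consume a, d, f(d, c);  x := a ⋆ d
Every leftover argument binds to the variable; the entire application is replaced.
New term:  f(a ⋆ d, a ⋆ d)

Answer: f(a ⋆ d, a ⋆ d)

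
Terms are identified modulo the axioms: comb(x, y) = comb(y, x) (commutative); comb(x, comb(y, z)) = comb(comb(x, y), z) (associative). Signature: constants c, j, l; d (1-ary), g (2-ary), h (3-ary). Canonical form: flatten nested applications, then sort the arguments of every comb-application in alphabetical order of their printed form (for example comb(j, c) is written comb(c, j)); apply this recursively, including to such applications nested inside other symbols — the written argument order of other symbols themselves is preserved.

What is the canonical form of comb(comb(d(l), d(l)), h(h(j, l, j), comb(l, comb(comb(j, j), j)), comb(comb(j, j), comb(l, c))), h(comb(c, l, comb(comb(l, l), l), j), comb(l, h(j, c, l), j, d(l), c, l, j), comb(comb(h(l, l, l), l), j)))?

Answer: comb(d(l), d(l), h(comb(c, j, l, l, l, l), comb(c, d(l), h(j, c, l), j, j, l, l), comb(h(l, l, l), j, l)), h(h(j, l, j), comb(j, j, j, l), comb(c, j, j, l)))

Derivation:
Un-nest:  comb(d(l), d(l), h(h(j, l, j), comb(l, comb(comb(j, j), j)), comb(comb(j, j), comb(l, c))), h(comb(c, l, comb(comb(l, l), l), j), comb(l, h(j, c, l), j, d(l), c, l, j), comb(comb(h(l, l, l), l), j)))
Simplify inside:  h(h(j, l, j), comb(l, comb(comb(j, j), j)), comb(comb(j, j), comb(l, c)))  →  h(h(j, l, j), comb(j, j, j, l), comb(c, j, j, l))
Inside:  h(comb(c, l, comb(comb(l, l), l), j), comb(l, h(j, c, l), j, d(l), c, l, j), comb(comb(h(l, l, l), l), j))  →  h(comb(c, j, l, l, l, l), comb(c, d(l), h(j, c, l), j, j, l, l), comb(h(l, l, l), j, l))
Sort:  comb(d(l), d(l), h(comb(c, j, l, l, l, l), comb(c, d(l), h(j, c, l), j, j, l, l), comb(h(l, l, l), j, l)), h(h(j, l, j), comb(j, j, j, l), comb(c, j, j, l)))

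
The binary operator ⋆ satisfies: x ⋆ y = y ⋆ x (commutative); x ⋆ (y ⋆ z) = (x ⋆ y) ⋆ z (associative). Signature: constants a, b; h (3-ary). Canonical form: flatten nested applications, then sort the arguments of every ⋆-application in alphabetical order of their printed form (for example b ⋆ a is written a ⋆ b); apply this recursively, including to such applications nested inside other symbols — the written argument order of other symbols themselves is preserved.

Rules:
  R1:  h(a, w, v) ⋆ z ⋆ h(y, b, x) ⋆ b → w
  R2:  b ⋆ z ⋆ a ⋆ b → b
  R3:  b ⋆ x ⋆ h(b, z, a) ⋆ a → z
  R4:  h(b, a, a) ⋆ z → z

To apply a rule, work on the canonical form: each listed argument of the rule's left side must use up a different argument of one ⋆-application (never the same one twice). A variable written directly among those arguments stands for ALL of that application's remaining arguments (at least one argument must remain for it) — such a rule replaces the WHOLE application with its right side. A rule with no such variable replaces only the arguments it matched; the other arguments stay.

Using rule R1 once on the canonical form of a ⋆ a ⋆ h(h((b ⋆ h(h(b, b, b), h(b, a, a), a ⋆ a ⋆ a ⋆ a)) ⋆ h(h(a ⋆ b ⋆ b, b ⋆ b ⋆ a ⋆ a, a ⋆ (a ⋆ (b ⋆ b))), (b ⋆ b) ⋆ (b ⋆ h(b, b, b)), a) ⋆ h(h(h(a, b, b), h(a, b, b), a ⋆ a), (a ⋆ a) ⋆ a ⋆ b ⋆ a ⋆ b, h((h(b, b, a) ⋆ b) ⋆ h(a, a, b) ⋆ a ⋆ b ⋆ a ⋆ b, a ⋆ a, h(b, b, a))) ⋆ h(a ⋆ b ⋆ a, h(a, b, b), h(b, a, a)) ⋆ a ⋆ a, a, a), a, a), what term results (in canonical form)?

Answer: a ⋆ a ⋆ h(h(a ⋆ a ⋆ b ⋆ h(a ⋆ a ⋆ b, h(a, b, b), h(b, a, a)) ⋆ h(h(a ⋆ b ⋆ b, a ⋆ a ⋆ b ⋆ b, a ⋆ a ⋆ b ⋆ b), b ⋆ b ⋆ b ⋆ h(b, b, b), a) ⋆ h(h(b, b, b), h(b, a, a), a ⋆ a ⋆ a ⋆ a) ⋆ h(h(h(a, b, b), h(a, b, b), a ⋆ a), a ⋆ a ⋆ a ⋆ a ⋆ b ⋆ b, h(a, a ⋆ a, h(b, b, a))), a, a), a, a)

Derivation:
Canonical form:  a ⋆ a ⋆ h(h(a ⋆ a ⋆ b ⋆ h(a ⋆ a ⋆ b, h(a, b, b), h(b, a, a)) ⋆ h(h(a ⋆ b ⋆ b, a ⋆ a ⋆ b ⋆ b, a ⋆ a ⋆ b ⋆ b), b ⋆ b ⋆ b ⋆ h(b, b, b), a) ⋆ h(h(b, b, b), h(b, a, a), a ⋆ a ⋆ a ⋆ a) ⋆ h(h(h(a, b, b), h(a, b, b), a ⋆ a), a ⋆ a ⋆ a ⋆ a ⋆ b ⋆ b, h(a ⋆ a ⋆ b ⋆ b ⋆ b ⋆ h(a, a, b) ⋆ h(b, b, a), a ⋆ a, h(b, b, a))), a, a), a, a)
Match R1:  consume b, h(a, a, b), h(b, b, a);  v := b, w := a, x := a, y := b, z := a ⋆ a ⋆ b ⋆ b
The variable takes the whole remainder — replace the entire application.
New term:  a ⋆ a ⋆ h(h(a ⋆ a ⋆ b ⋆ h(a ⋆ a ⋆ b, h(a, b, b), h(b, a, a)) ⋆ h(h(a ⋆ b ⋆ b, a ⋆ a ⋆ b ⋆ b, a ⋆ a ⋆ b ⋆ b), b ⋆ b ⋆ b ⋆ h(b, b, b), a) ⋆ h(h(b, b, b), h(b, a, a), a ⋆ a ⋆ a ⋆ a) ⋆ h(h(h(a, b, b), h(a, b, b), a ⋆ a), a ⋆ a ⋆ a ⋆ a ⋆ b ⋆ b, h(a, a ⋆ a, h(b, b, a))), a, a), a, a)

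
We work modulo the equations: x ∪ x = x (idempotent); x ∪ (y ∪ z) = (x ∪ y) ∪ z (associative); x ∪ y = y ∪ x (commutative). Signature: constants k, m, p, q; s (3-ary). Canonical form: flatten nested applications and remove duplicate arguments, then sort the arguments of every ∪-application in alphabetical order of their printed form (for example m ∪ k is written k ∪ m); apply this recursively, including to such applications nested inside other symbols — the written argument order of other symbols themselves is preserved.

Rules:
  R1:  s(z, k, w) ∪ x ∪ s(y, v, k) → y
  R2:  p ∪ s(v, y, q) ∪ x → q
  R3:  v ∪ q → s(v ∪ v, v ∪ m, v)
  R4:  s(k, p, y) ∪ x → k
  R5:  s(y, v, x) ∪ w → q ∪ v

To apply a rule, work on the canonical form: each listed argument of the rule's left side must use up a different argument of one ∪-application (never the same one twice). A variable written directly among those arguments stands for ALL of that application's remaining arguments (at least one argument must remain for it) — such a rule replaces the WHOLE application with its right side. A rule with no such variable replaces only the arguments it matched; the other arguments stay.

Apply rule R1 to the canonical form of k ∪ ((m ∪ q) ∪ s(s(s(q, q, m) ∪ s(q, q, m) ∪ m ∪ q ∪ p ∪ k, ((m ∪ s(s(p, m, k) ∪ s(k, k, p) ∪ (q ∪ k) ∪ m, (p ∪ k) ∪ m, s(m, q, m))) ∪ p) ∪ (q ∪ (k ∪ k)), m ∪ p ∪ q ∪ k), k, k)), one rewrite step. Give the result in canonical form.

Canonical form:  k ∪ m ∪ q ∪ s(s(k ∪ m ∪ p ∪ q ∪ s(q, q, m), k ∪ m ∪ p ∪ q ∪ s(k ∪ m ∪ q ∪ s(k, k, p) ∪ s(p, m, k), k ∪ m ∪ p, s(m, q, m)), k ∪ m ∪ p ∪ q), k, k)
R1 matches:  uses s(k, k, p), s(p, m, k);  v := m, w := p, x := k ∪ m ∪ q, y := p, z := k
Every leftover argument binds to the variable; the entire application is replaced.
New term:  k ∪ m ∪ q ∪ s(s(k ∪ m ∪ p ∪ q ∪ s(q, q, m), k ∪ m ∪ p ∪ q ∪ s(p, k ∪ m ∪ p, s(m, q, m)), k ∪ m ∪ p ∪ q), k, k)

Answer: k ∪ m ∪ q ∪ s(s(k ∪ m ∪ p ∪ q ∪ s(q, q, m), k ∪ m ∪ p ∪ q ∪ s(p, k ∪ m ∪ p, s(m, q, m)), k ∪ m ∪ p ∪ q), k, k)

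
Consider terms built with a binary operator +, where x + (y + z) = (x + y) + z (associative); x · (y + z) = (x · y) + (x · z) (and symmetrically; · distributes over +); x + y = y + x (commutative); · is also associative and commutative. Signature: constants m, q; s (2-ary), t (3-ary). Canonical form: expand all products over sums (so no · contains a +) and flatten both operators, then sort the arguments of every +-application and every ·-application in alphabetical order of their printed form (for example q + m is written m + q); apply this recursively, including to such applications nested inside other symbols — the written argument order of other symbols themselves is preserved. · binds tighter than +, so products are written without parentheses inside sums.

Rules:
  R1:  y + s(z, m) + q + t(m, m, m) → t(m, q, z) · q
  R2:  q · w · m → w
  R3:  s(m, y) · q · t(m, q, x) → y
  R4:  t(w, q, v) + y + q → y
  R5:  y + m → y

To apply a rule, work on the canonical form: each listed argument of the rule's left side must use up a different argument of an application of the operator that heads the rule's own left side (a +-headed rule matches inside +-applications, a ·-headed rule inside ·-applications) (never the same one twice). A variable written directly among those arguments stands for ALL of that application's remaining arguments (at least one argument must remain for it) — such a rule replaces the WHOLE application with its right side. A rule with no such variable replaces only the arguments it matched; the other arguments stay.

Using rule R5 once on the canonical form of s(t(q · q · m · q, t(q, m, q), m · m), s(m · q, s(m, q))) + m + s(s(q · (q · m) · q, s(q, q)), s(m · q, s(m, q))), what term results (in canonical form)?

Canonical form:  m + s(s(m · q · q · q, s(q, q)), s(m · q, s(m, q))) + s(t(m · q · q · q, t(q, m, q), m · m), s(m · q, s(m, q)))
Apply R5:  consuming m;  y := s(s(m · q · q · q, s(q, q)), s(m · q, s(m, q))) + s(t(m · q · q · q, t(q, m, q), m · m), s(m · q, s(m, q)))
The extension variable absorbs all remaining arguments, so the whole application is rewritten.
New term:  s(s(m · q · q · q, s(q, q)), s(m · q, s(m, q))) + s(t(m · q · q · q, t(q, m, q), m · m), s(m · q, s(m, q)))

Answer: s(s(m · q · q · q, s(q, q)), s(m · q, s(m, q))) + s(t(m · q · q · q, t(q, m, q), m · m), s(m · q, s(m, q)))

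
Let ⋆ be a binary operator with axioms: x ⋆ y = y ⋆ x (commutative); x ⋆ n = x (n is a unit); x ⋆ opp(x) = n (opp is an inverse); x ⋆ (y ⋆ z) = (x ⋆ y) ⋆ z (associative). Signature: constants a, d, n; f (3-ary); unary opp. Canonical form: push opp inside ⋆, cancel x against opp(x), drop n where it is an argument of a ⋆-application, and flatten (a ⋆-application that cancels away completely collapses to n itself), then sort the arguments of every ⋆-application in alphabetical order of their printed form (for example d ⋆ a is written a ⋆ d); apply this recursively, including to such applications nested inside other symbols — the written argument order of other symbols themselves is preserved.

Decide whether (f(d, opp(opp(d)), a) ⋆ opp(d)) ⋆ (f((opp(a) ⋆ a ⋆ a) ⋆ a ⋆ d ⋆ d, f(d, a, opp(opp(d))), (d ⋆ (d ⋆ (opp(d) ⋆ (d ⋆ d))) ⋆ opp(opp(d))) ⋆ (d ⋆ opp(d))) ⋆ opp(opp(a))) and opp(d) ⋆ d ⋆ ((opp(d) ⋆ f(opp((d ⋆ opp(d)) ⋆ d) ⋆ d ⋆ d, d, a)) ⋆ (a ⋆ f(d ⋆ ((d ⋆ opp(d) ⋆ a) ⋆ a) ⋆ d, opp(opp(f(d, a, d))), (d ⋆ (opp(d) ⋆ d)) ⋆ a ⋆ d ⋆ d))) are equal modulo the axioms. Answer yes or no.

Answer: no — a ⋆ f(a ⋆ a ⋆ d ⋆ d, f(d, a, d), d ⋆ d ⋆ d ⋆ d) ⋆ f(d, d, a) ⋆ opp(d) vs a ⋆ f(a ⋆ a ⋆ d ⋆ d, f(d, a, d), a ⋆ d ⋆ d ⋆ d) ⋆ f(d, d, a) ⋆ opp(d)

Derivation:
Left:  (f(d, opp(opp(d)), a) ⋆ opp(d)) ⋆ (f((opp(a) ⋆ a ⋆ a) ⋆ a ⋆ d ⋆ d, f(d, a, opp(opp(d))), (d ⋆ (d ⋆ (opp(d) ⋆ (d ⋆ d))) ⋆ opp(opp(d))) ⋆ (d ⋆ opp(d))) ⋆ opp(opp(a)))
  Push opp inside:  distribute opp over ⋆ and collapse double opp
  Collect terms:  f(d, d, a) ⋆ opp(d) ⋆ f(a ⋆ a ⋆ d ⋆ d, f(d, a, d), d ⋆ d ⋆ d ⋆ d) ⋆ a
  Sort:  a ⋆ f(a ⋆ a ⋆ d ⋆ d, f(d, a, d), d ⋆ d ⋆ d ⋆ d) ⋆ f(d, d, a) ⋆ opp(d)
Right:  opp(d) ⋆ d ⋆ ((opp(d) ⋆ f(opp((d ⋆ opp(d)) ⋆ d) ⋆ d ⋆ d, d, a)) ⋆ (a ⋆ f(d ⋆ ((d ⋆ opp(d) ⋆ a) ⋆ a) ⋆ d, opp(opp(f(d, a, d))), (d ⋆ (opp(d) ⋆ d)) ⋆ a ⋆ d ⋆ d)))
  Push opp inside:  distribute opp over ⋆ and collapse double opp
  Combine occurrences:  opp(d) ⋆ f(d, d, a) ⋆ a ⋆ f(a ⋆ a ⋆ d ⋆ d, f(d, a, d), a ⋆ d ⋆ d ⋆ d)
  Sort arguments:  a ⋆ f(a ⋆ a ⋆ d ⋆ d, f(d, a, d), a ⋆ d ⋆ d ⋆ d) ⋆ f(d, d, a) ⋆ opp(d)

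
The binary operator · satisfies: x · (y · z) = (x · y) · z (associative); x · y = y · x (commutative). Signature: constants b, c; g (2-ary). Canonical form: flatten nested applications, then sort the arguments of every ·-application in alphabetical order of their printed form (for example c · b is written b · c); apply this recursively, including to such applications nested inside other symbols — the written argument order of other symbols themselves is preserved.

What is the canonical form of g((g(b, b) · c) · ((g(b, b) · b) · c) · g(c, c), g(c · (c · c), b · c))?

Answer: g(b · c · c · g(b, b) · g(b, b) · g(c, c), g(c · c · c, b · c))

Derivation:
Descend into:  (g(b, b) · c) · ((g(b, b) · b) · c) · g(c, c)
Flatten:  g(b, b) · c · g(b, b) · b · c · g(c, c)
Sort arguments:  b · c · c · g(b, b) · g(b, b) · g(c, c)
Reassemble:  g(b · c · c · g(b, b) · g(b, b) · g(c, c), g(c · c · c, b · c))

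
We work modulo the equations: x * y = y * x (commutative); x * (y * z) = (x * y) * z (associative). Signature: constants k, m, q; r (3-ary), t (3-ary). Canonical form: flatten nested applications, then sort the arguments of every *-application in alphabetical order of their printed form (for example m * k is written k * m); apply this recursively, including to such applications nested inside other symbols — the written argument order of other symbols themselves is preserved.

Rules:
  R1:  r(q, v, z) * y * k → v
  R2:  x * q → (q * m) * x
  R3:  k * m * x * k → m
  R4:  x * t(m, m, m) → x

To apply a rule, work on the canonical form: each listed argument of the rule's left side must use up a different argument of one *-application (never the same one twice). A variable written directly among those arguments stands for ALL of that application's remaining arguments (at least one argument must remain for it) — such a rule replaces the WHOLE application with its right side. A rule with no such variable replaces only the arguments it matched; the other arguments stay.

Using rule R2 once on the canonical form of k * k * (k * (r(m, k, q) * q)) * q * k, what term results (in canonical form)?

Canonical form:  k * k * k * k * q * q * r(m, k, q)
R2 matches:  uses q;  x := k * k * k * k * q * r(m, k, q)
The variable takes the whole remainder — replace the entire application.
New term:  k * k * k * k * m * q * q * r(m, k, q)

Answer: k * k * k * k * m * q * q * r(m, k, q)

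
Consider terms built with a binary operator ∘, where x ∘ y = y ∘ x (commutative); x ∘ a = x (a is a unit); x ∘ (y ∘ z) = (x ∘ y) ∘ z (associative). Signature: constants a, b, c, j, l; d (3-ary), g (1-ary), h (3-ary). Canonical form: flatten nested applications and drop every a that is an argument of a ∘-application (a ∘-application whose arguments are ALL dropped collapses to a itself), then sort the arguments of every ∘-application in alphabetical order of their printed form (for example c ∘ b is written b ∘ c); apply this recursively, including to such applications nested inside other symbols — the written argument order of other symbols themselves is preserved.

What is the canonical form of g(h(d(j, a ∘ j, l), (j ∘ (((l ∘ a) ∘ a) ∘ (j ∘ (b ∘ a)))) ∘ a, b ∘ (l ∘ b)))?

Work inside:  (j ∘ (((l ∘ a) ∘ a) ∘ (j ∘ (b ∘ a)))) ∘ a
Un-nest:  j ∘ l ∘ a ∘ a ∘ j ∘ b ∘ a ∘ a
Drop the unit:  drop a (×4)
Sort arguments:  b ∘ j ∘ j ∘ l
Put back:  g(h(d(j, j, l), b ∘ j ∘ j ∘ l, b ∘ b ∘ l))

Answer: g(h(d(j, j, l), b ∘ j ∘ j ∘ l, b ∘ b ∘ l))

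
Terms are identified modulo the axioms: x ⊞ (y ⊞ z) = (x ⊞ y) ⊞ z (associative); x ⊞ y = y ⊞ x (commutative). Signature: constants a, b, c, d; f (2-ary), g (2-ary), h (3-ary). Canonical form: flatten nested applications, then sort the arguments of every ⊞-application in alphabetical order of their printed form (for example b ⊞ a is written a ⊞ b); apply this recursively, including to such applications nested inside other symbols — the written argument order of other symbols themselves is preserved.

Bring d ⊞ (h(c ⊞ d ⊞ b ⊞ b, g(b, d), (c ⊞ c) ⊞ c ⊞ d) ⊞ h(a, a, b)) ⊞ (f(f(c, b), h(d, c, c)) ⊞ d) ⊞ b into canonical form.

Merge nested applications:  d ⊞ h(c ⊞ d ⊞ b ⊞ b, g(b, d), (c ⊞ c) ⊞ c ⊞ d) ⊞ h(a, a, b) ⊞ f(f(c, b), h(d, c, c)) ⊞ d ⊞ b
Canonicalize subterm:  h(c ⊞ d ⊞ b ⊞ b, g(b, d), (c ⊞ c) ⊞ c ⊞ d)  →  h(b ⊞ b ⊞ c ⊞ d, g(b, d), c ⊞ c ⊞ c ⊞ d)
Sort:  b ⊞ d ⊞ d ⊞ f(f(c, b), h(d, c, c)) ⊞ h(a, a, b) ⊞ h(b ⊞ b ⊞ c ⊞ d, g(b, d), c ⊞ c ⊞ c ⊞ d)

Answer: b ⊞ d ⊞ d ⊞ f(f(c, b), h(d, c, c)) ⊞ h(a, a, b) ⊞ h(b ⊞ b ⊞ c ⊞ d, g(b, d), c ⊞ c ⊞ c ⊞ d)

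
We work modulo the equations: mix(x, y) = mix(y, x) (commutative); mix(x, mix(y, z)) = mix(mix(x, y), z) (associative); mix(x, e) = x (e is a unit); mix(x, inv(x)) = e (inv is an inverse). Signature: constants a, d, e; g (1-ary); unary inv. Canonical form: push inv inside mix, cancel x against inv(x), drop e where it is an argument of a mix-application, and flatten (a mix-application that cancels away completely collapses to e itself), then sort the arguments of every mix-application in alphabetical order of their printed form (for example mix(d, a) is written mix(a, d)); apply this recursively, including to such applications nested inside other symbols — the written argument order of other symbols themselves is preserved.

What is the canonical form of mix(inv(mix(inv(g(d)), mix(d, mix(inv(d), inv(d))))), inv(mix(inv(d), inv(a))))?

Answer: mix(a, d, d, g(d))

Derivation:
Push inv inside:  distribute inv over mix and collapse double inv
Combine occurrences:  mix(g(d), d, d, a)
Order the arguments:  mix(a, d, d, g(d))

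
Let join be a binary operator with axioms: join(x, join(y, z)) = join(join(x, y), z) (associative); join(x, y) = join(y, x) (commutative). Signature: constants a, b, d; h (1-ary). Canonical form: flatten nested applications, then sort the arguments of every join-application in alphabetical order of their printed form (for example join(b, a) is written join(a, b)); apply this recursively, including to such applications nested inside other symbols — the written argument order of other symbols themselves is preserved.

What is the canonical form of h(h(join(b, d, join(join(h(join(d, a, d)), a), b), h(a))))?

Answer: h(h(join(a, b, b, d, h(a), h(join(a, d, d)))))

Derivation:
Focus inside:  join(b, d, join(join(h(join(d, a, d)), a), b), h(a))
Un-nest:  join(b, d, h(join(d, a, d)), a, b, h(a))
Inside:  h(join(d, a, d))  →  h(join(a, d, d))
Order the arguments:  join(a, b, b, d, h(a), h(join(a, d, d)))
Rebuild:  h(h(join(a, b, b, d, h(a), h(join(a, d, d)))))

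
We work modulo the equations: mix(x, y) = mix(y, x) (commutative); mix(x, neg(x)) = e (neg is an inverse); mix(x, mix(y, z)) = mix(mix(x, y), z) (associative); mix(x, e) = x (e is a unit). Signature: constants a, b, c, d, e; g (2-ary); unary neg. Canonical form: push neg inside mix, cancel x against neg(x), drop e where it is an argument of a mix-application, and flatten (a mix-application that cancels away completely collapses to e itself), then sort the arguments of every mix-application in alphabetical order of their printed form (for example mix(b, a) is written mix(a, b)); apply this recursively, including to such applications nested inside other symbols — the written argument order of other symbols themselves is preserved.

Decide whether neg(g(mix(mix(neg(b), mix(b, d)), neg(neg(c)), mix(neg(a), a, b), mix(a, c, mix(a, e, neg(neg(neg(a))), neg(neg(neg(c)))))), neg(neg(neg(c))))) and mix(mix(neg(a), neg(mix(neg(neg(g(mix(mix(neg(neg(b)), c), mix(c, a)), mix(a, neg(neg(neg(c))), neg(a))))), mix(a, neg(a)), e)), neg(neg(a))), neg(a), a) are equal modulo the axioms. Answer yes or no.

Answer: no — neg(g(mix(a, b, c, d), neg(c))) vs neg(g(mix(a, b, c, c), neg(c)))

Derivation:
Left:  neg(g(mix(mix(neg(b), mix(b, d)), neg(neg(c)), mix(neg(a), a, b), mix(a, c, mix(a, e, neg(neg(neg(a))), neg(neg(neg(c)))))), neg(neg(neg(c)))))
  Push neg inside:  distribute neg over mix and collapse double neg
  Collect:  neg(g(mix(a, b, c, d), neg(c)))
Right:  mix(mix(neg(a), neg(mix(neg(neg(g(mix(mix(neg(neg(b)), c), mix(c, a)), mix(a, neg(neg(neg(c))), neg(a))))), mix(a, neg(a)), e)), neg(neg(a))), neg(a), a)
  Push neg inside:  distribute neg over mix and collapse double neg
  Cancel:  a cancels
  Collect terms:  neg(g(mix(a, b, c, c), neg(c)))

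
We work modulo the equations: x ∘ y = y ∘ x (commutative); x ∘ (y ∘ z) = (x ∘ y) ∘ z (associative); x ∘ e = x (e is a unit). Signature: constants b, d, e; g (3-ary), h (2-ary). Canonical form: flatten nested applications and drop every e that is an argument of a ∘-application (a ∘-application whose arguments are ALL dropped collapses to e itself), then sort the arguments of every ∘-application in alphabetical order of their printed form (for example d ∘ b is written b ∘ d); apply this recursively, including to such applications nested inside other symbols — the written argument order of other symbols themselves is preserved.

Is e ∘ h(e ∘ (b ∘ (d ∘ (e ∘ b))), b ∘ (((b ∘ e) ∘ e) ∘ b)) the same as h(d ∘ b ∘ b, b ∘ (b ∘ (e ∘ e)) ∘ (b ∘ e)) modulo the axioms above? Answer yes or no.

Left:  e ∘ h(e ∘ (b ∘ (d ∘ (e ∘ b))), b ∘ (((b ∘ e) ∘ e) ∘ b))
  Inside:  h(e ∘ (b ∘ (d ∘ (e ∘ b))), b ∘ (((b ∘ e) ∘ e) ∘ b))  →  h(b ∘ b ∘ d, b ∘ b ∘ b)
  Drop the unit:  drop e
  Order the arguments:  h(b ∘ b ∘ d, b ∘ b ∘ b)
Right:  h(d ∘ b ∘ b, b ∘ (b ∘ (e ∘ e)) ∘ (b ∘ e))
  Descend into:  b ∘ (b ∘ (e ∘ e)) ∘ (b ∘ e)
  Un-nest:  b ∘ b ∘ e ∘ e ∘ b ∘ e
  Drop the unit:  drop e (×3)
  Order the arguments:  b ∘ b ∘ b
  Rebuild:  h(b ∘ b ∘ d, b ∘ b ∘ b)

Answer: yes — both canonical forms are h(b ∘ b ∘ d, b ∘ b ∘ b)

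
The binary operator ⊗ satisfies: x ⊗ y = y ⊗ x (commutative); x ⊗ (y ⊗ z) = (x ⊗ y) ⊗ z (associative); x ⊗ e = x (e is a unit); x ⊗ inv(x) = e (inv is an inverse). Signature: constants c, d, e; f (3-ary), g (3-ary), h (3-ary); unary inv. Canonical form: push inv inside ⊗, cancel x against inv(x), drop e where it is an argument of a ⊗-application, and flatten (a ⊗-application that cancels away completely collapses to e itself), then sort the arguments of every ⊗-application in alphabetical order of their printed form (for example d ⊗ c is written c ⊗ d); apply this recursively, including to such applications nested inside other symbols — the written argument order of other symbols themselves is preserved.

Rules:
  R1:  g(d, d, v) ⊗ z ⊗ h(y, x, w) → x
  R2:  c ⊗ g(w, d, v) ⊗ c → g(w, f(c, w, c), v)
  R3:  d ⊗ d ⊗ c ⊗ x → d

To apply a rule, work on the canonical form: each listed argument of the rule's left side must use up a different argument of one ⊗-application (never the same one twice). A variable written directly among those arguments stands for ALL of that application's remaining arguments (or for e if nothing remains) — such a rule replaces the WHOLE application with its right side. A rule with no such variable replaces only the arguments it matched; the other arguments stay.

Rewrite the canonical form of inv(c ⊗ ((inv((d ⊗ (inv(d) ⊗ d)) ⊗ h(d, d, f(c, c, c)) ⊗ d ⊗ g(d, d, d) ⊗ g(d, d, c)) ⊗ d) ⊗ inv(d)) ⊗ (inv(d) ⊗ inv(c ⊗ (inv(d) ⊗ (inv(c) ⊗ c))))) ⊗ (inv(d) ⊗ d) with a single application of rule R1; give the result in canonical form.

Answer: d

Derivation:
Canonical form:  d ⊗ d ⊗ g(d, d, c) ⊗ g(d, d, d) ⊗ h(d, d, f(c, c, c))
Match R1:  consume g(d, d, c), h(d, d, f(c, c, c));  v := c, w := f(c, c, c), x := d, y := d, z := d ⊗ d ⊗ g(d, d, d)
The extension variable absorbs all remaining arguments, so the whole application is rewritten.
New term:  d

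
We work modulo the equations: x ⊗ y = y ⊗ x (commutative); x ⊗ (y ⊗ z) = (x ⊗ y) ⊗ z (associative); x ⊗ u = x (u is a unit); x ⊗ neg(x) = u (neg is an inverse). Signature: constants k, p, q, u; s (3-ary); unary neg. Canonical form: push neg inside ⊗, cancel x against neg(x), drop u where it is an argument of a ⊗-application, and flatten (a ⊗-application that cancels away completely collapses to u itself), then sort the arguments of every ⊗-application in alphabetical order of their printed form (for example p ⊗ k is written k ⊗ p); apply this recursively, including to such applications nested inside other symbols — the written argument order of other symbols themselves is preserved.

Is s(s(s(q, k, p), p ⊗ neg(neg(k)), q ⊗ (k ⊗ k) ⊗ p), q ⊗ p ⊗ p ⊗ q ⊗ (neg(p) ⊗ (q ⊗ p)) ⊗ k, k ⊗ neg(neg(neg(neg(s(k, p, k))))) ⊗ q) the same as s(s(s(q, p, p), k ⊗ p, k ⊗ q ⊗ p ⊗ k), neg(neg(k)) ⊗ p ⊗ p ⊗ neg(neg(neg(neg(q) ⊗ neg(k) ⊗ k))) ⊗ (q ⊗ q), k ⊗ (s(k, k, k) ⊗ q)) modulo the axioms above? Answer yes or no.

Answer: no — s(s(s(q, k, p), k ⊗ p, k ⊗ k ⊗ p ⊗ q), k ⊗ p ⊗ p ⊗ q ⊗ q ⊗ q, k ⊗ q ⊗ s(k, p, k)) vs s(s(s(q, p, p), k ⊗ p, k ⊗ k ⊗ p ⊗ q), k ⊗ p ⊗ p ⊗ q ⊗ q ⊗ q, k ⊗ q ⊗ s(k, k, k))

Derivation:
Left:  s(s(s(q, k, p), p ⊗ neg(neg(k)), q ⊗ (k ⊗ k) ⊗ p), q ⊗ p ⊗ p ⊗ q ⊗ (neg(p) ⊗ (q ⊗ p)) ⊗ k, k ⊗ neg(neg(neg(neg(s(k, p, k))))) ⊗ q)
  Focus inside:  q ⊗ p ⊗ p ⊗ q ⊗ (neg(p) ⊗ (q ⊗ p)) ⊗ k
  Collect:  q ⊗ q ⊗ q ⊗ p ⊗ p ⊗ k
  Sort arguments:  k ⊗ p ⊗ p ⊗ q ⊗ q ⊗ q
  Put back:  s(s(s(q, k, p), k ⊗ p, k ⊗ k ⊗ p ⊗ q), k ⊗ p ⊗ p ⊗ q ⊗ q ⊗ q, k ⊗ q ⊗ s(k, p, k))
Right:  s(s(s(q, p, p), k ⊗ p, k ⊗ q ⊗ p ⊗ k), neg(neg(k)) ⊗ p ⊗ p ⊗ neg(neg(neg(neg(q) ⊗ neg(k) ⊗ k))) ⊗ (q ⊗ q), k ⊗ (s(k, k, k) ⊗ q))
  Descend into:  neg(neg(k)) ⊗ p ⊗ p ⊗ neg(neg(neg(neg(q) ⊗ neg(k) ⊗ k))) ⊗ (q ⊗ q)
  Push neg inside:  distribute neg over ⊗ and collapse double neg
  Collect terms:  k ⊗ p ⊗ p ⊗ q ⊗ q ⊗ q
  Rebuild:  s(s(s(q, p, p), k ⊗ p, k ⊗ k ⊗ p ⊗ q), k ⊗ p ⊗ p ⊗ q ⊗ q ⊗ q, k ⊗ q ⊗ s(k, k, k))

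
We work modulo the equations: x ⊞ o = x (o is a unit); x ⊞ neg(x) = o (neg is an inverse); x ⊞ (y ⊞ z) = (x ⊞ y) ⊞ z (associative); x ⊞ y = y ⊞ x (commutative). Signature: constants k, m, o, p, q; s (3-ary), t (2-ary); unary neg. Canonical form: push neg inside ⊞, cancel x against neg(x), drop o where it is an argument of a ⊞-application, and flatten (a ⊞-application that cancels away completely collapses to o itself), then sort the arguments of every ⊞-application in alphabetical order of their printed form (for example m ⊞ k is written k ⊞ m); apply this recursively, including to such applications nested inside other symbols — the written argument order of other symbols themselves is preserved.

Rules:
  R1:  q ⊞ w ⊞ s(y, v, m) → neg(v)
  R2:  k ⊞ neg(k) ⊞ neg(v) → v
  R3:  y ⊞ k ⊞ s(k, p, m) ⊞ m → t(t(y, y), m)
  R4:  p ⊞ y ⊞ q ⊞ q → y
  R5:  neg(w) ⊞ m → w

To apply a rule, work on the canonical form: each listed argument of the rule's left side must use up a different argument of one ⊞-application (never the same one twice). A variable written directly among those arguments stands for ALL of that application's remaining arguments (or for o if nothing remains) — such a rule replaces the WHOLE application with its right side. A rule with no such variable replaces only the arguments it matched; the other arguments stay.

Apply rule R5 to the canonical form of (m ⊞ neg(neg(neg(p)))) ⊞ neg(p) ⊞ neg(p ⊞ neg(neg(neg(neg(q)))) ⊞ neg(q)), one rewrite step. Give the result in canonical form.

Answer: neg(p)

Derivation:
Canonical form:  m ⊞ neg(p) ⊞ neg(p) ⊞ neg(p)
Apply R5:  consuming m, neg(p);  w := p
Giving:  neg(p)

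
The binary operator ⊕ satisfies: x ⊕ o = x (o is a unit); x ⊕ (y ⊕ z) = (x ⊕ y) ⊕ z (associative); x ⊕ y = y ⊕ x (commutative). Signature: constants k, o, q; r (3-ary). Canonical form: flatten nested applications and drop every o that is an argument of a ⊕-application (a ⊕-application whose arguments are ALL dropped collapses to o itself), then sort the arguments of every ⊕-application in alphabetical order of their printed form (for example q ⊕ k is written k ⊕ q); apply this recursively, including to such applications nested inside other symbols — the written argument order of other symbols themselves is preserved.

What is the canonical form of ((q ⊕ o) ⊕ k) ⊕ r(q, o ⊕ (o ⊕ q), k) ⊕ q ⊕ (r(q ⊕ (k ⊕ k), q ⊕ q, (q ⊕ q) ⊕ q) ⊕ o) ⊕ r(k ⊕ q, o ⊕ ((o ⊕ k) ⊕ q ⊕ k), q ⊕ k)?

Flatten:  q ⊕ o ⊕ k ⊕ r(q, o ⊕ (o ⊕ q), k) ⊕ q ⊕ r(q ⊕ (k ⊕ k), q ⊕ q, (q ⊕ q) ⊕ q) ⊕ o ⊕ r(k ⊕ q, o ⊕ ((o ⊕ k) ⊕ q ⊕ k), q ⊕ k)
Inside:  r(q, o ⊕ (o ⊕ q), k)  →  r(q, q, k)
Simplify inside:  r(q ⊕ (k ⊕ k), q ⊕ q, (q ⊕ q) ⊕ q)  →  r(k ⊕ k ⊕ q, q ⊕ q, q ⊕ q ⊕ q)
Inside:  r(k ⊕ q, o ⊕ ((o ⊕ k) ⊕ q ⊕ k), q ⊕ k)  →  r(k ⊕ q, k ⊕ k ⊕ q, k ⊕ q)
Drop the unit:  drop o (×2)
Order the arguments:  k ⊕ q ⊕ q ⊕ r(k ⊕ k ⊕ q, q ⊕ q, q ⊕ q ⊕ q) ⊕ r(k ⊕ q, k ⊕ k ⊕ q, k ⊕ q) ⊕ r(q, q, k)

Answer: k ⊕ q ⊕ q ⊕ r(k ⊕ k ⊕ q, q ⊕ q, q ⊕ q ⊕ q) ⊕ r(k ⊕ q, k ⊕ k ⊕ q, k ⊕ q) ⊕ r(q, q, k)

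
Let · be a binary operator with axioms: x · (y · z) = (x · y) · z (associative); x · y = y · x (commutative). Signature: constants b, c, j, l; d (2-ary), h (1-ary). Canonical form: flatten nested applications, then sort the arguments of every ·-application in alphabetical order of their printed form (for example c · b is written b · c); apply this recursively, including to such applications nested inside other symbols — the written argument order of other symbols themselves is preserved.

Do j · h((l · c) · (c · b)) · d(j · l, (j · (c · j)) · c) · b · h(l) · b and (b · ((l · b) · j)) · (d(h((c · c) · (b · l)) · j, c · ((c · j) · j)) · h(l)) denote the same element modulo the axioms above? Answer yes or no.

Left:  j · h((l · c) · (c · b)) · d(j · l, (j · (c · j)) · c) · b · h(l) · b
  Canonicalize subterm:  h((l · c) · (c · b))  →  h(b · c · c · l)
  Canonicalize subterm:  d(j · l, (j · (c · j)) · c)  →  d(j · l, c · c · j · j)
  Sort:  b · b · d(j · l, c · c · j · j) · h(b · c · c · l) · h(l) · j
Right:  (b · ((l · b) · j)) · (d(h((c · c) · (b · l)) · j, c · ((c · j) · j)) · h(l))
  Flatten:  b · l · b · j · d(h((c · c) · (b · l)) · j, c · ((c · j) · j)) · h(l)
  Simplify inside:  d(h((c · c) · (b · l)) · j, c · ((c · j) · j))  →  d(h(b · c · c · l) · j, c · c · j · j)
  Order the arguments:  b · b · d(h(b · c · c · l) · j, c · c · j · j) · h(l) · j · l

Answer: no — b · b · d(j · l, c · c · j · j) · h(b · c · c · l) · h(l) · j vs b · b · d(h(b · c · c · l) · j, c · c · j · j) · h(l) · j · l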